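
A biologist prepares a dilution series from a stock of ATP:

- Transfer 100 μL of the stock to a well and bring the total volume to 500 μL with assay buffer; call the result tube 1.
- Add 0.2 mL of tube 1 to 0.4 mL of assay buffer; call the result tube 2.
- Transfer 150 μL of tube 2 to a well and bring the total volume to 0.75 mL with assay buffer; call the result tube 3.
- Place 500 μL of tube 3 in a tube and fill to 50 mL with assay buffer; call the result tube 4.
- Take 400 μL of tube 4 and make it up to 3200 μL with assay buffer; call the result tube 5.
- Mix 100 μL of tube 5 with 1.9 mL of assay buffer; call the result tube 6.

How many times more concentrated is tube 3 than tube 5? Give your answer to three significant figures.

Step 1: 100 μL brought to 500 μL → factor 500/100 = 5
Step 2: 0.2 mL + 0.4 mL = 0.6 mL total → factor 0.6/0.2 = 3
Step 3: 150 μL brought to 0.75 mL → factor 750/150 = 5
Step 4: 500 μL brought to 50 mL → factor 50000/500 = 100
Step 5: 400 μL brought to 3200 μL → factor 3200/400 = 8
Dilution factor to tube 3 = 75; to tube 5 = 60000
[tube 3]/[tube 5] = (factor to tube 5)/(factor to tube 3) = 60000/75 = 800

800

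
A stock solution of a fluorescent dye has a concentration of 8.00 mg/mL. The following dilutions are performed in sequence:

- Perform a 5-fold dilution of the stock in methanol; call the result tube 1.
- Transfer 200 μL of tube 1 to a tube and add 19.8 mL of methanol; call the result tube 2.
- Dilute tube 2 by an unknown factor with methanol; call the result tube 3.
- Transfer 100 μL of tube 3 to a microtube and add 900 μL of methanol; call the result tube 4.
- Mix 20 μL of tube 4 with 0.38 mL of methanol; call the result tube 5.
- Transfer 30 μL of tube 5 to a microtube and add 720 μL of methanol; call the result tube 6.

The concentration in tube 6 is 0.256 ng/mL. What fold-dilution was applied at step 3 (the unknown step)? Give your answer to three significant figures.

12.5-fold

Step 1: 5-fold → factor 5
Step 2: 200 μL + 19.8 mL = 20000 μL total → factor 20000/200 = 100
Step 3: unknown factor x
Step 4: 100 μL + 900 μL = 1000 μL total → factor 1000/100 = 10
Step 5: 20 μL + 0.38 mL = 400 μL total → factor 400/20 = 20
Step 6: 30 μL + 720 μL = 750 μL total → factor 750/30 = 25
Product of known-step factors = 2.5 × 10^6
Overall factor = 8.00 mg/mL / (0.256 ng/mL) = 3.125 × 10^7
x = 3.125 × 10^7 / 2.5 × 10^6 = 12.5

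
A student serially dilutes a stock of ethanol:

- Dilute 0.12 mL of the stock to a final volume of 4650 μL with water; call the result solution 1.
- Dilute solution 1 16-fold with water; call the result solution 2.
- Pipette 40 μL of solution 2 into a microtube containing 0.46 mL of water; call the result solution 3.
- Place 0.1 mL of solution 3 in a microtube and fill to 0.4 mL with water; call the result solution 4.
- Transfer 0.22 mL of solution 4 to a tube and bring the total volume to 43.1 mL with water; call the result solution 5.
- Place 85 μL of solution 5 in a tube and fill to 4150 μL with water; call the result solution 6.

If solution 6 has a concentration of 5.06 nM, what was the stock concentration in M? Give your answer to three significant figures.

1.50 M

Step 1: 0.12 mL brought to 4650 μL → factor 4.65/0.12 = 38.75
Step 2: 16-fold → factor 16
Step 3: 40 μL + 0.46 mL = 500 μL total → factor 500/40 = 12.5
Step 4: 0.1 mL brought to 0.4 mL → factor 0.4/0.1 = 4
Step 5: 0.22 mL brought to 43.1 mL → factor 43.1/0.22 = 195.91
Step 6: 85 μL brought to 4150 μL → factor 4150/85 = 48.824
Overall dilution factor = 38.75 × 16 × 12.5 × 4 × 195.91 × 48.824 = 2.9651 × 10^8
Stock = 5.06 nM × 2.9651 × 10^8 = 1.500 × 10^9 nM = 1.50 M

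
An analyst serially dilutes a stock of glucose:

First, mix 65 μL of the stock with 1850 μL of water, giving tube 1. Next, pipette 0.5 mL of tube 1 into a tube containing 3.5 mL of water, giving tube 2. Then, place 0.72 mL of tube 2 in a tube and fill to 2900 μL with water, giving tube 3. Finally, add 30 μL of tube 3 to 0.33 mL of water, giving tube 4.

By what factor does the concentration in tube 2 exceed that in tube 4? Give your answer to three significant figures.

Step 1: 65 μL + 1850 μL = 1915 μL total → factor 1915/65 = 29.462
Step 2: 0.5 mL + 3.5 mL = 4 mL total → factor 4/0.5 = 8
Step 3: 0.72 mL brought to 2900 μL → factor 2.9/0.72 = 4.0278
Step 4: 30 μL + 0.33 mL = 360 μL total → factor 360/30 = 12
Dilution factor to tube 2 = 235.69; to tube 4 = 11392
[tube 2]/[tube 4] = (factor to tube 4)/(factor to tube 2) = 11392/235.69 = 48.3

48.3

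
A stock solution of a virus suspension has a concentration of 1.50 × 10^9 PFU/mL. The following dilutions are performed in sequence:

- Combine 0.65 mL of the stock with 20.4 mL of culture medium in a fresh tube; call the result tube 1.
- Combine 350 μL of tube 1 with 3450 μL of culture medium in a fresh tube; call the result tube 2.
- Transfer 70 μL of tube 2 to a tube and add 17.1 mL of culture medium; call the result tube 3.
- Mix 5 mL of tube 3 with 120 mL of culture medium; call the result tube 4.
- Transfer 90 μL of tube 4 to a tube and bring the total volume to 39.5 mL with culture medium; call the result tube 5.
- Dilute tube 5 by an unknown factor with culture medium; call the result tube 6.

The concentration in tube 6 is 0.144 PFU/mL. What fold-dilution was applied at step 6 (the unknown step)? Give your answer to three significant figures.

11.0-fold

Step 1: 0.65 mL + 20.4 mL = 21.05 mL total → factor 21.05/0.65 = 32.385
Step 2: 350 μL + 3450 μL = 3800 μL total → factor 3800/350 = 10.857
Step 3: 70 μL + 17.1 mL = 17170 μL total → factor 17170/70 = 245.29
Step 4: 5 mL + 120 mL = 125 mL total → factor 125/5 = 25
Step 5: 90 μL brought to 39.5 mL → factor 39500/90 = 438.89
Step 6: unknown factor x
Product of known-step factors = 9.4628 × 10^8
Overall factor = 1.50 × 10^9 PFU/mL / (0.144 PFU/mL) = 1.0417 × 10^10
x = 1.0417 × 10^10 / 9.4628 × 10^8 = 11.0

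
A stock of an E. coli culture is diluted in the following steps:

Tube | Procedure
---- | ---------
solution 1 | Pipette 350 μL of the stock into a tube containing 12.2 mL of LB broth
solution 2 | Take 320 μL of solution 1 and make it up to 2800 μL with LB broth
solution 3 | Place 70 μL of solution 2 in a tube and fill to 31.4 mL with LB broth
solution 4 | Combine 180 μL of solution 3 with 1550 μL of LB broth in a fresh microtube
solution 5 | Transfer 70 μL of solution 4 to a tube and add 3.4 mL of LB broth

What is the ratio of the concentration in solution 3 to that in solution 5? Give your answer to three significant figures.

476

Step 1: 350 μL + 12.2 mL = 12550 μL total → factor 12550/350 = 35.857
Step 2: 320 μL brought to 2800 μL → factor 2800/320 = 8.75
Step 3: 70 μL brought to 31.4 mL → factor 31400/70 = 448.57
Step 4: 180 μL + 1550 μL = 1730 μL total → factor 1730/180 = 9.6111
Step 5: 70 μL + 3.4 mL = 3470 μL total → factor 3470/70 = 49.571
Dilution factor to solution 3 = 1.4074 × 10^5; to solution 5 = 6.7053 × 10^7
[solution 3]/[solution 5] = (factor to solution 5)/(factor to solution 3) = 6.7053 × 10^7/1.4074 × 10^5 = 476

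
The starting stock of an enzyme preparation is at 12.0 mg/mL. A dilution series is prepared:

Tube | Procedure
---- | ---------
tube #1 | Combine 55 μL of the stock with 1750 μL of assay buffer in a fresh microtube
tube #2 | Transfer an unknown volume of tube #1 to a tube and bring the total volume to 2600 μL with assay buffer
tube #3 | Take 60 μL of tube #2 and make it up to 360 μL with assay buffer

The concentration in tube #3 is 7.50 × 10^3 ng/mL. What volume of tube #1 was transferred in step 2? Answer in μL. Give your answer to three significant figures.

Step 1: 55 μL + 1750 μL = 1805 μL total → factor 1805/55 = 32.818
Step 2: v brought to 2600 μL → factor = 2600 μL/v
Step 3: 60 μL brought to 360 μL → factor 360/60 = 6
Product of known-step factors = 196.91
Overall factor = 12.0 mg/mL / (7.50 × 10^3 ng/mL) = 1600
Step-2 factor = 1600 / 196.91 = 8.1256
v = 2600 μL / 8.1256 = 320 μL

320 μL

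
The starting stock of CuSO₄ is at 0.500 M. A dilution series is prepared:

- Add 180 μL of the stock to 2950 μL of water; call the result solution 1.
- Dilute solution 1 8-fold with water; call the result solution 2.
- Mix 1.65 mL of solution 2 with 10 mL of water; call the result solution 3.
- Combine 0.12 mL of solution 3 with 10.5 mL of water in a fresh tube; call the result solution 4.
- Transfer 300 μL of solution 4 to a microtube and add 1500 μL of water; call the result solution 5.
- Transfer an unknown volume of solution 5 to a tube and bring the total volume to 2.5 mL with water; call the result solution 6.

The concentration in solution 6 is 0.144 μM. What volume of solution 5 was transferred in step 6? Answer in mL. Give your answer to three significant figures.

0.376 mL

Step 1: 180 μL + 2950 μL = 3130 μL total → factor 3130/180 = 17.389
Step 2: 8-fold → factor 8
Step 3: 1.65 mL + 10 mL = 11.65 mL total → factor 11.65/1.65 = 7.0606
Step 4: 0.12 mL + 10.5 mL = 10.62 mL total → factor 10.62/0.12 = 88.5
Step 5: 300 μL + 1500 μL = 1800 μL total → factor 1800/300 = 6
Step 6: v brought to 2.5 mL → factor = 2.5 mL/v
Product of known-step factors = 5.2155 × 10^5
Overall factor = 0.500 M / (0.144 μM) = 3.4722 × 10^6
Step-6 factor = 3.4722 × 10^6 / 5.2155 × 10^5 = 6.6575
v = 2.5 mL / 6.6575 = 0.376 mL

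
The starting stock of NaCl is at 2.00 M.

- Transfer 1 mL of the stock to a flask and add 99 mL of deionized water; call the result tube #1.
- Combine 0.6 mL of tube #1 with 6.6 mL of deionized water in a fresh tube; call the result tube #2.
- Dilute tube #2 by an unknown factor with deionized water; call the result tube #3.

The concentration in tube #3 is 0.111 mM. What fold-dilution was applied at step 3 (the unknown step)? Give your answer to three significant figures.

15.0-fold

Step 1: 1 mL + 99 mL = 100 mL total → factor 100/1 = 100
Step 2: 0.6 mL + 6.6 mL = 7.2 mL total → factor 7.2/0.6 = 12
Step 3: unknown factor x
Product of known-step factors = 1200
Overall factor = 2.00 M / (0.111 mM) = 18018
x = 18018 / 1200 = 15.0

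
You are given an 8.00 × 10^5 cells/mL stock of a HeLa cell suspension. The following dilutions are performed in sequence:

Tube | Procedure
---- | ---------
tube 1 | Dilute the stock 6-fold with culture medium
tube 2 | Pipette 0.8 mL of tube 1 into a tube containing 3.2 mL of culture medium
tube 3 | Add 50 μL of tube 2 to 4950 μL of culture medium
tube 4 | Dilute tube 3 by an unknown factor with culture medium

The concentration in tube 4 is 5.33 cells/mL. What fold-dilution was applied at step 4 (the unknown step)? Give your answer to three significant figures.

Step 1: 6-fold → factor 6
Step 2: 0.8 mL + 3.2 mL = 4 mL total → factor 4/0.8 = 5
Step 3: 50 μL + 4950 μL = 5000 μL total → factor 5000/50 = 100
Step 4: unknown factor x
Product of known-step factors = 3000
Overall factor = 8.00 × 10^5 cells/mL / (5.33 cells/mL) = 1.5009 × 10^5
x = 1.5009 × 10^5 / 3000 = 50.0

50.0-fold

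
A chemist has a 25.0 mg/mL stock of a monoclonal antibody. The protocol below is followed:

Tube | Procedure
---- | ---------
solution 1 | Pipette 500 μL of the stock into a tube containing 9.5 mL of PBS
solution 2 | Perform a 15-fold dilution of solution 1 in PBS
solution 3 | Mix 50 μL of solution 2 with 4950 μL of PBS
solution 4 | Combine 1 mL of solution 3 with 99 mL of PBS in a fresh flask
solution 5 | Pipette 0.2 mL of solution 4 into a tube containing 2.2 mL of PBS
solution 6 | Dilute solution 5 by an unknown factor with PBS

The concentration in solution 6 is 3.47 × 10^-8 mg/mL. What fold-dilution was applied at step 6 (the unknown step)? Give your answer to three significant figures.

Step 1: 500 μL + 9.5 mL = 10000 μL total → factor 10000/500 = 20
Step 2: 15-fold → factor 15
Step 3: 50 μL + 4950 μL = 5000 μL total → factor 5000/50 = 100
Step 4: 1 mL + 99 mL = 100 mL total → factor 100/1 = 100
Step 5: 0.2 mL + 2.2 mL = 2.4 mL total → factor 2.4/0.2 = 12
Step 6: unknown factor x
Product of known-step factors = 3.6 × 10^7
Overall factor = 25.0 mg/mL / (3.47 × 10^-8 mg/mL) = 7.2046 × 10^8
x = 7.2046 × 10^8 / 3.6 × 10^7 = 20.0

20.0-fold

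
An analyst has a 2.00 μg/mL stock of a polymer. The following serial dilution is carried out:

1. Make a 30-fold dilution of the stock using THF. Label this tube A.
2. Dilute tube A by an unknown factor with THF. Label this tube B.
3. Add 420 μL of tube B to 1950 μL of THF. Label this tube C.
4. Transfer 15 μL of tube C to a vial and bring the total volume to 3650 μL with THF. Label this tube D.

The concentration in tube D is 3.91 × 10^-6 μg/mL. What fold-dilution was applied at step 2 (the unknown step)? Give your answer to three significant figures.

12.4-fold

Step 1: 30-fold → factor 30
Step 2: unknown factor x
Step 3: 420 μL + 1950 μL = 2370 μL total → factor 2370/420 = 5.6429
Step 4: 15 μL brought to 3650 μL → factor 3650/15 = 243.33
Product of known-step factors = 41193
Overall factor = 2.00 μg/mL / (3.91 × 10^-6 μg/mL) = 5.1151 × 10^5
x = 5.1151 × 10^5 / 41193 = 12.4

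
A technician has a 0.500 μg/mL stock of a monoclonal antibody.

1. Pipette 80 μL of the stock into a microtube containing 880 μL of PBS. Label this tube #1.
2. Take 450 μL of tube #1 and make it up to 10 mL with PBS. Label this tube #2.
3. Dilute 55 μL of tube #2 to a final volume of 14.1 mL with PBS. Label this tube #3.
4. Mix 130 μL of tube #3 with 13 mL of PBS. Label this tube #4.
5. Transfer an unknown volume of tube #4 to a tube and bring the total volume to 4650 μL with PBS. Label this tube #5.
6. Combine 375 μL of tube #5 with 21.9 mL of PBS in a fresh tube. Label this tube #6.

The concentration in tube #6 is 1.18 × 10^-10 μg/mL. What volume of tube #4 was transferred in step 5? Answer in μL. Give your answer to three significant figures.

450 μL

Step 1: 80 μL + 880 μL = 960 μL total → factor 960/80 = 12
Step 2: 450 μL brought to 10 mL → factor 10000/450 = 22.222
Step 3: 55 μL brought to 14.1 mL → factor 14100/55 = 256.36
Step 4: 130 μL + 13 mL = 13130 μL total → factor 13130/130 = 101
Step 5: v brought to 4650 μL → factor = 4650 μL/v
Step 6: 375 μL + 21.9 mL = 22275 μL total → factor 22275/375 = 59.4
Product of known-step factors = 4.1014 × 10^8
Overall factor = 0.500 μg/mL / (1.18 × 10^-10 μg/mL) = 4.2373 × 10^9
Step-5 factor = 4.2373 × 10^9 / 4.1014 × 10^8 = 10.331
v = 4650 μL / 10.331 = 450 μL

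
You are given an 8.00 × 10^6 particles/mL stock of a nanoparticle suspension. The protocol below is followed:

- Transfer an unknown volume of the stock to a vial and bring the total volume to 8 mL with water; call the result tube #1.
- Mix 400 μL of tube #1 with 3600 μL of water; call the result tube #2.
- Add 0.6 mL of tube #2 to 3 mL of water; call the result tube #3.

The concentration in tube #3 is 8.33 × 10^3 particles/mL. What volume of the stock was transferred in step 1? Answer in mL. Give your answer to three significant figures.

Step 1: v brought to 8 mL → factor = 8 mL/v
Step 2: 400 μL + 3600 μL = 4000 μL total → factor 4000/400 = 10
Step 3: 0.6 mL + 3 mL = 3.6 mL total → factor 3.6/0.6 = 6
Product of known-step factors = 60
Overall factor = 8.00 × 10^6 particles/mL / (8.33 × 10^3 particles/mL) = 960.38
Step-1 factor = 960.38 / 60 = 16.006
v = 8 mL / 16.006 = 0.500 mL

0.500 mL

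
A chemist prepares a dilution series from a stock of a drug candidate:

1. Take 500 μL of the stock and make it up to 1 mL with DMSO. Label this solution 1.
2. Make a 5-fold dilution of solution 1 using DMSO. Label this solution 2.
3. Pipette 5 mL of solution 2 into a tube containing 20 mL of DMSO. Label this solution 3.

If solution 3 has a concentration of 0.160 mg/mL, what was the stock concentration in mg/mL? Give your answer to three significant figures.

Step 1: 500 μL brought to 1 mL → factor 1000/500 = 2
Step 2: 5-fold → factor 5
Step 3: 5 mL + 20 mL = 25 mL total → factor 25/5 = 5
Overall dilution factor = 2 × 5 × 5 = 50
Stock = 0.160 mg/mL × 50 = 8.00 mg/mL

8.00 mg/mL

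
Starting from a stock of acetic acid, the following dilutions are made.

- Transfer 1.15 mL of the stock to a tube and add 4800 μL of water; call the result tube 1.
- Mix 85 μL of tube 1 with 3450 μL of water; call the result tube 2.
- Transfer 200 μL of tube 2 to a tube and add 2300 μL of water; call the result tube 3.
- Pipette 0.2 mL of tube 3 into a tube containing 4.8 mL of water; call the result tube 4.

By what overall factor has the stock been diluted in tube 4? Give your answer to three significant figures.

6.72 × 10^4

Step 1: 1.15 mL + 4800 μL = 5.95 mL total → factor 5.95/1.15 = 5.1739
Step 2: 85 μL + 3450 μL = 3535 μL total → factor 3535/85 = 41.588
Step 3: 200 μL + 2300 μL = 2500 μL total → factor 2500/200 = 12.5
Step 4: 0.2 mL + 4.8 mL = 5 mL total → factor 5/0.2 = 25
Overall dilution factor = 5.1739 × 41.588 × 12.5 × 25 = 67242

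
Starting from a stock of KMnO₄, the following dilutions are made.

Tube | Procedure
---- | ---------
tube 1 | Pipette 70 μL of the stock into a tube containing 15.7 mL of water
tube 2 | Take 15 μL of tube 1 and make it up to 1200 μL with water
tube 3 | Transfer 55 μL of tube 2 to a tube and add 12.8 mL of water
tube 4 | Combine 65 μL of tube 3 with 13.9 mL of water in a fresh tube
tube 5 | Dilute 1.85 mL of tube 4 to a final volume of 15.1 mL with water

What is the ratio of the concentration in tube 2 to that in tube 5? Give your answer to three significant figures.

4.10 × 10^5

Step 1: 70 μL + 15.7 mL = 15770 μL total → factor 15770/70 = 225.29
Step 2: 15 μL brought to 1200 μL → factor 1200/15 = 80
Step 3: 55 μL + 12.8 mL = 12855 μL total → factor 12855/55 = 233.73
Step 4: 65 μL + 13.9 mL = 13965 μL total → factor 13965/65 = 214.85
Step 5: 1.85 mL brought to 15.1 mL → factor 15.1/1.85 = 8.1622
Dilution factor to tube 2 = 18023; to tube 5 = 7.387 × 10^9
[tube 2]/[tube 5] = (factor to tube 5)/(factor to tube 2) = 7.387 × 10^9/18023 = 4.10 × 10^5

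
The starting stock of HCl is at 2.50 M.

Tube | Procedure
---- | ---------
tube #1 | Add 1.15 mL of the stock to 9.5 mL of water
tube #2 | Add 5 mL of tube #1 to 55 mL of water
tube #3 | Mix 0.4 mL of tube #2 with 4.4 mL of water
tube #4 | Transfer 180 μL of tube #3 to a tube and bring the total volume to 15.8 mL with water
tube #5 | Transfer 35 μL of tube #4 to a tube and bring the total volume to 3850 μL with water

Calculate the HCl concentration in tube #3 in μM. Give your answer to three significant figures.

1.87 × 10^3 μM

Step 1: 1.15 mL + 9.5 mL = 10.65 mL total → factor 10.65/1.15 = 9.2609
Step 2: 5 mL + 55 mL = 60 mL total → factor 60/5 = 12
Step 3: 0.4 mL + 4.4 mL = 4.8 mL total → factor 4.8/0.4 = 12
Dilution factor through tube #3 = 9.2609 × 12 × 12 = 1333.6
[tube #3] = 2.50 M / 1333.6 = 0.001875 M = 1.87 × 10^3 μM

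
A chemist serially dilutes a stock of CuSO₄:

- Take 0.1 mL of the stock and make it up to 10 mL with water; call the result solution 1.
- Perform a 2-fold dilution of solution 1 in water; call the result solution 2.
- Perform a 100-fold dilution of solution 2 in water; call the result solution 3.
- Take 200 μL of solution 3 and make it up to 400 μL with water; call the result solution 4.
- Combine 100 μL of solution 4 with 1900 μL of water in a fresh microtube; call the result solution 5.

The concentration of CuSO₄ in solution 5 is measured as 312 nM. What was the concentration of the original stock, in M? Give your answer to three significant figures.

Step 1: 0.1 mL brought to 10 mL → factor 10/0.1 = 100
Step 2: 2-fold → factor 2
Step 3: 100-fold → factor 100
Step 4: 200 μL brought to 400 μL → factor 400/200 = 2
Step 5: 100 μL + 1900 μL = 2000 μL total → factor 2000/100 = 20
Overall dilution factor = 100 × 2 × 100 × 2 × 20 = 8 × 10^5
Stock = 312 nM × 8 × 10^5 = 2.496 × 10^8 nM = 0.250 M

0.250 M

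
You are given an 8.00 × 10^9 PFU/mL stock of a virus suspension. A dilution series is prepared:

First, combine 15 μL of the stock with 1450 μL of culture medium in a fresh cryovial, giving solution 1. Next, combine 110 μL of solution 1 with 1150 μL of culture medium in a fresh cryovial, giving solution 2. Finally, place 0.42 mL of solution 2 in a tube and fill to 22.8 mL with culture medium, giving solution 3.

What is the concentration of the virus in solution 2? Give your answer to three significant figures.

7.15 × 10^6 PFU/mL

Step 1: 15 μL + 1450 μL = 1465 μL total → factor 1465/15 = 97.667
Step 2: 110 μL + 1150 μL = 1260 μL total → factor 1260/110 = 11.455
Dilution factor through solution 2 = 97.667 × 11.455 = 1118.7
[solution 2] = 8.00 × 10^9 PFU/mL / 1118.7 = 7.15 × 10^6 PFU/mL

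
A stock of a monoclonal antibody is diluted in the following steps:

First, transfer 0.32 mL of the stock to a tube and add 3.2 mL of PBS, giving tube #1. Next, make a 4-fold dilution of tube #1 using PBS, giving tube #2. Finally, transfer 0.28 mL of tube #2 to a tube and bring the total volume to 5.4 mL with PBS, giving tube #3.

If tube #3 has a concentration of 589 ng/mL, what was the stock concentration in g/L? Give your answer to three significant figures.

Step 1: 0.32 mL + 3.2 mL = 3.52 mL total → factor 3.52/0.32 = 11
Step 2: 4-fold → factor 4
Step 3: 0.28 mL brought to 5.4 mL → factor 5.4/0.28 = 19.286
Overall dilution factor = 11 × 4 × 19.286 = 848.57
Stock = 589 ng/mL × 848.57 = 4.998 × 10^5 ng/mL = 0.500 g/L

0.500 g/L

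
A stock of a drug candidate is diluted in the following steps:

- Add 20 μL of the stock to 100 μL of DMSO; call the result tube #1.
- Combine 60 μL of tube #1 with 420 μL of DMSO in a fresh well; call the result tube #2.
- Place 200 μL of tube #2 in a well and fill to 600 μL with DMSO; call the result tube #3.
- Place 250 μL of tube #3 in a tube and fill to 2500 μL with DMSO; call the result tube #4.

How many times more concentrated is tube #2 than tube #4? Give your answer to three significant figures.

Step 1: 20 μL + 100 μL = 120 μL total → factor 120/20 = 6
Step 2: 60 μL + 420 μL = 480 μL total → factor 480/60 = 8
Step 3: 200 μL brought to 600 μL → factor 600/200 = 3
Step 4: 250 μL brought to 2500 μL → factor 2500/250 = 10
Dilution factor to tube #2 = 48; to tube #4 = 1440
[tube #2]/[tube #4] = (factor to tube #4)/(factor to tube #2) = 1440/48 = 30.0

30.0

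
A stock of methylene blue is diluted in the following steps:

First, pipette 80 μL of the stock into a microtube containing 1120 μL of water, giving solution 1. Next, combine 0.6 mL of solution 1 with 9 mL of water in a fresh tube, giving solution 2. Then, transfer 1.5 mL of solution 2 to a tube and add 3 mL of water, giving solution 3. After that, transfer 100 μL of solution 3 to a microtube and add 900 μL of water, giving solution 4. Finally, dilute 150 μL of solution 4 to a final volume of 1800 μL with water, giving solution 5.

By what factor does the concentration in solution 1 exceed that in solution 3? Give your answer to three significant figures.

Step 1: 80 μL + 1120 μL = 1200 μL total → factor 1200/80 = 15
Step 2: 0.6 mL + 9 mL = 9.6 mL total → factor 9.6/0.6 = 16
Step 3: 1.5 mL + 3 mL = 4.5 mL total → factor 4.5/1.5 = 3
Dilution factor to solution 1 = 15; to solution 3 = 720
[solution 1]/[solution 3] = (factor to solution 3)/(factor to solution 1) = 720/15 = 48.0

48.0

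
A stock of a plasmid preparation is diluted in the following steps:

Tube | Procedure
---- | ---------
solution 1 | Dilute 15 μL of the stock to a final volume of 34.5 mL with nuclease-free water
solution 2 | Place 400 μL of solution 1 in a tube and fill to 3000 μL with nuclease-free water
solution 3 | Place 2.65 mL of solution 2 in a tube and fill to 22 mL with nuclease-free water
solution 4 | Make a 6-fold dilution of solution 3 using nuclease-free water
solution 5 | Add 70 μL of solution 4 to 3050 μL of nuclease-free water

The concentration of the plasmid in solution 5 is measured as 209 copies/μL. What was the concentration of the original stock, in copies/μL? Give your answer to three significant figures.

Step 1: 15 μL brought to 34.5 mL → factor 34500/15 = 2300
Step 2: 400 μL brought to 3000 μL → factor 3000/400 = 7.5
Step 3: 2.65 mL brought to 22 mL → factor 22/2.65 = 8.3019
Step 4: 6-fold → factor 6
Step 5: 70 μL + 3050 μL = 3120 μL total → factor 3120/70 = 44.571
Overall dilution factor = 2300 × 7.5 × 8.3019 × 6 × 44.571 = 3.8298 × 10^7
Stock = 209 copies/μL × 3.8298 × 10^7 = 8.00 × 10^9 copies/μL

8.00 × 10^9 copies/μL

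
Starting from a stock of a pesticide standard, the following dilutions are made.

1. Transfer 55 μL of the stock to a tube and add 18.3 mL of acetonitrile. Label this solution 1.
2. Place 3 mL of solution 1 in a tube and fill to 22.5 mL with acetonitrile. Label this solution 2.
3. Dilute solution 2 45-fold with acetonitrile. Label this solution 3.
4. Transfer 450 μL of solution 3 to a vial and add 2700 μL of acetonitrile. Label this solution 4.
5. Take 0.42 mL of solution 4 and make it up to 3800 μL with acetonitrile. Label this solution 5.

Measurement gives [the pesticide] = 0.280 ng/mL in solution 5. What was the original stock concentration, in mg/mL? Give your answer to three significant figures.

2.00 mg/mL

Step 1: 55 μL + 18.3 mL = 18355 μL total → factor 18355/55 = 333.73
Step 2: 3 mL brought to 22.5 mL → factor 22.5/3 = 7.5
Step 3: 45-fold → factor 45
Step 4: 450 μL + 2700 μL = 3150 μL total → factor 3150/450 = 7
Step 5: 0.42 mL brought to 3800 μL → factor 3.8/0.42 = 9.0476
Overall dilution factor = 333.73 × 7.5 × 45 × 7 × 9.0476 = 7.1334 × 10^6
Stock = 0.280 ng/mL × 7.1334 × 10^6 = 1.997 × 10^6 ng/mL = 2.00 mg/mL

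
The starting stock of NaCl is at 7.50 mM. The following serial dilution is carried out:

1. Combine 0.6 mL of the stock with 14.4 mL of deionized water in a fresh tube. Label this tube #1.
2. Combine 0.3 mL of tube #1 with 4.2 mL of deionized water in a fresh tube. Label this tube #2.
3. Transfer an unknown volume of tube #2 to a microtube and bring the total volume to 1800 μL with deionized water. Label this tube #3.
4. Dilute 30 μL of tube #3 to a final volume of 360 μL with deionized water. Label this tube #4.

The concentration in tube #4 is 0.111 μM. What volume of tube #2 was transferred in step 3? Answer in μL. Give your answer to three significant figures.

120 μL

Step 1: 0.6 mL + 14.4 mL = 15 mL total → factor 15/0.6 = 25
Step 2: 0.3 mL + 4.2 mL = 4.5 mL total → factor 4.5/0.3 = 15
Step 3: v brought to 1800 μL → factor = 1800 μL/v
Step 4: 30 μL brought to 360 μL → factor 360/30 = 12
Product of known-step factors = 4500
Overall factor = 7.50 mM / (0.111 μM) = 67568
Step-3 factor = 67568 / 4500 = 15.015
v = 1800 μL / 15.015 = 120 μL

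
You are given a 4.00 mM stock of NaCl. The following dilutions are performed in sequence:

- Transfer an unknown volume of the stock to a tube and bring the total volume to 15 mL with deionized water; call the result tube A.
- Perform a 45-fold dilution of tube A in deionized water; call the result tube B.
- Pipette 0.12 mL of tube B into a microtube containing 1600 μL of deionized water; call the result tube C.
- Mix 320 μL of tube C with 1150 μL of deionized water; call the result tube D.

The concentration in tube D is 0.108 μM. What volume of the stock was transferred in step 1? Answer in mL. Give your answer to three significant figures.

1.20 mL

Step 1: v brought to 15 mL → factor = 15 mL/v
Step 2: 45-fold → factor 45
Step 3: 0.12 mL + 1600 μL = 1.72 mL total → factor 1.72/0.12 = 14.333
Step 4: 320 μL + 1150 μL = 1470 μL total → factor 1470/320 = 4.5938
Product of known-step factors = 2963
Overall factor = 4.00 mM / (0.108 μM) = 37037
Step-1 factor = 37037 / 2963 = 12.5
v = 15 mL / 12.5 = 1.20 mL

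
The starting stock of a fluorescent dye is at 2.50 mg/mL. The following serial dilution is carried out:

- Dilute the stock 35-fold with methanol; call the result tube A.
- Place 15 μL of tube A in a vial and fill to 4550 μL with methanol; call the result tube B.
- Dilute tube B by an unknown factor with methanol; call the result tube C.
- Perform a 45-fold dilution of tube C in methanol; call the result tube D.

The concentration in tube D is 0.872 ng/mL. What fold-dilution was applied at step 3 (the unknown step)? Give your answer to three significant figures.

Step 1: 35-fold → factor 35
Step 2: 15 μL brought to 4550 μL → factor 4550/15 = 303.33
Step 3: unknown factor x
Step 4: 45-fold → factor 45
Product of known-step factors = 4.7775 × 10^5
Overall factor = 2.50 mg/mL / (0.872 ng/mL) = 2.867 × 10^6
x = 2.867 × 10^6 / 4.7775 × 10^5 = 6.00

6.00-fold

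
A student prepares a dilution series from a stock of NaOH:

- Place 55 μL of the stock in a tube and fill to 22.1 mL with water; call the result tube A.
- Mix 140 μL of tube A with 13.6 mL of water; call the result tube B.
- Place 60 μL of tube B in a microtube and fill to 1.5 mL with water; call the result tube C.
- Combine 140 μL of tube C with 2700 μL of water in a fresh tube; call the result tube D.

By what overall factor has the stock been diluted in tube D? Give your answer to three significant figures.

Step 1: 55 μL brought to 22.1 mL → factor 22100/55 = 401.82
Step 2: 140 μL + 13.6 mL = 13740 μL total → factor 13740/140 = 98.143
Step 3: 60 μL brought to 1.5 mL → factor 1500/60 = 25
Step 4: 140 μL + 2700 μL = 2840 μL total → factor 2840/140 = 20.286
Overall dilution factor = 401.82 × 98.143 × 25 × 20.286 = 1.9999 × 10^7

2.00 × 10^7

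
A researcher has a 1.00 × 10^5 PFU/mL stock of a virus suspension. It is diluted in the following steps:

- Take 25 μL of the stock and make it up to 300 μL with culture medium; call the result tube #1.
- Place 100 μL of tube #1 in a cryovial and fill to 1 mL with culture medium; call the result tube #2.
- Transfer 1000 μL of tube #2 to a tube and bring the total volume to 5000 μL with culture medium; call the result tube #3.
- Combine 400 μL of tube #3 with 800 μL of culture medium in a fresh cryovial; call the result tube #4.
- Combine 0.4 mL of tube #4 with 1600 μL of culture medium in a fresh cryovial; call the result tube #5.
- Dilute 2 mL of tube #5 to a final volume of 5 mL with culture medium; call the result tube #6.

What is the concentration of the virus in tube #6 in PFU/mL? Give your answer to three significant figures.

Step 1: 25 μL brought to 300 μL → factor 300/25 = 12
Step 2: 100 μL brought to 1 mL → factor 1000/100 = 10
Step 3: 1000 μL brought to 5000 μL → factor 5000/1000 = 5
Step 4: 400 μL + 800 μL = 1200 μL total → factor 1200/400 = 3
Step 5: 0.4 mL + 1600 μL = 2 mL total → factor 2/0.4 = 5
Step 6: 2 mL brought to 5 mL → factor 5/2 = 2.5
Overall dilution factor = 12 × 10 × 5 × 3 × 5 × 2.5 = 22500
Final = 1.00 × 10^5 PFU/mL / 22500 = 4.44 PFU/mL

4.44 PFU/mL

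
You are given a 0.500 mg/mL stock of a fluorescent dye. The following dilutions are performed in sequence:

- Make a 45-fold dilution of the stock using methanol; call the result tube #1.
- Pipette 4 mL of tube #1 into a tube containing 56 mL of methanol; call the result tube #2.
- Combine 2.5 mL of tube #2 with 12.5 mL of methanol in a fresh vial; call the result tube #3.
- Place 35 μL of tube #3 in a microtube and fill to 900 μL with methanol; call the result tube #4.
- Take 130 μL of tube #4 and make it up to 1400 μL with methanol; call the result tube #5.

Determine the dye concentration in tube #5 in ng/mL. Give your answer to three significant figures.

Step 1: 45-fold → factor 45
Step 2: 4 mL + 56 mL = 60 mL total → factor 60/4 = 15
Step 3: 2.5 mL + 12.5 mL = 15 mL total → factor 15/2.5 = 6
Step 4: 35 μL brought to 900 μL → factor 900/35 = 25.714
Step 5: 130 μL brought to 1400 μL → factor 1400/130 = 10.769
Overall dilution factor = 45 × 15 × 6 × 25.714 × 10.769 = 1.1215 × 10^6
Final = 0.500 mg/mL / 1.1215 × 10^6 = 4.458 × 10^-7 mg/mL = 0.446 ng/mL

0.446 ng/mL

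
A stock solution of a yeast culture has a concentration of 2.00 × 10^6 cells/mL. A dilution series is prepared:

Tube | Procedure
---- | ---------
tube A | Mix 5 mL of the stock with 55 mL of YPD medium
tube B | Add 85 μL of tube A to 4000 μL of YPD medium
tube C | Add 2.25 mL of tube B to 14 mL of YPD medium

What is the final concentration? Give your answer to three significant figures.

Step 1: 5 mL + 55 mL = 60 mL total → factor 60/5 = 12
Step 2: 85 μL + 4000 μL = 4085 μL total → factor 4085/85 = 48.059
Step 3: 2.25 mL + 14 mL = 16.25 mL total → factor 16.25/2.25 = 7.2222
Overall dilution factor = 12 × 48.059 × 7.2222 = 4165.1
Final = 2.00 × 10^6 cells/mL / 4165.1 = 480 cells/mL

480 cells/mL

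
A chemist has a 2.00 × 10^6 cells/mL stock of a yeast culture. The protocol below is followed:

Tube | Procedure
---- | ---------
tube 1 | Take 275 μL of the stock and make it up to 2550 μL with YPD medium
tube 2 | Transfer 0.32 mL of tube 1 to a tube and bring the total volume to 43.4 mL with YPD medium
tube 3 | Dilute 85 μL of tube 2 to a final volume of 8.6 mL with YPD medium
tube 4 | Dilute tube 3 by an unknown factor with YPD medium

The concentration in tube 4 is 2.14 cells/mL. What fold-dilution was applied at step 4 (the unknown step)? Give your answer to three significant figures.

Step 1: 275 μL brought to 2550 μL → factor 2550/275 = 9.2727
Step 2: 0.32 mL brought to 43.4 mL → factor 43.4/0.32 = 135.62
Step 3: 85 μL brought to 8.6 mL → factor 8600/85 = 101.18
Step 4: unknown factor x
Product of known-step factors = 1.2724 × 10^5
Overall factor = 2.00 × 10^6 cells/mL / (2.14 cells/mL) = 9.3458 × 10^5
x = 9.3458 × 10^5 / 1.2724 × 10^5 = 7.34

7.34-fold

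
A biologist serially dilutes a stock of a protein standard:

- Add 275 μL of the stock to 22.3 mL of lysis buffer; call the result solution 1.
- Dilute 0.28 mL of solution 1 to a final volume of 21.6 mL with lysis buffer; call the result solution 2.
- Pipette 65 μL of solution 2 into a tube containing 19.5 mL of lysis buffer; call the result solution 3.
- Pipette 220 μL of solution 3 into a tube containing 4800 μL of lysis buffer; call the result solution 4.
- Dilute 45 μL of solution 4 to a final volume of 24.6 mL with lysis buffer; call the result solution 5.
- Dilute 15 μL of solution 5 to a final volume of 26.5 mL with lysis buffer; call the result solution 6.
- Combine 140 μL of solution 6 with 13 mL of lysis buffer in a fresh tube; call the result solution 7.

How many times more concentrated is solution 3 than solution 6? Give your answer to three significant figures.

Step 1: 275 μL + 22.3 mL = 22575 μL total → factor 22575/275 = 82.091
Step 2: 0.28 mL brought to 21.6 mL → factor 21.6/0.28 = 77.143
Step 3: 65 μL + 19.5 mL = 19565 μL total → factor 19565/65 = 301
Step 4: 220 μL + 4800 μL = 5020 μL total → factor 5020/220 = 22.818
Step 5: 45 μL brought to 24.6 mL → factor 24600/45 = 546.67
Step 6: 15 μL brought to 26.5 mL → factor 26500/15 = 1766.7
Dilution factor to solution 3 = 1.9062 × 10^6; to solution 6 = 4.2006 × 10^13
[solution 3]/[solution 6] = (factor to solution 6)/(factor to solution 3) = 4.2006 × 10^13/1.9062 × 10^6 = 2.20 × 10^7

2.20 × 10^7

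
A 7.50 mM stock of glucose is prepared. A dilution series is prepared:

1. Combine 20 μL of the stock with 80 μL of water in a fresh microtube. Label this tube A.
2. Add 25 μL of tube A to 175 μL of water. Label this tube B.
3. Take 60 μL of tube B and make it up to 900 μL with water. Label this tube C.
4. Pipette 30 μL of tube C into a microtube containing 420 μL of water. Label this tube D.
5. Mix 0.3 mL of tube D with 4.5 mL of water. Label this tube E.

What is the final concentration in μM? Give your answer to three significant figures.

Step 1: 20 μL + 80 μL = 100 μL total → factor 100/20 = 5
Step 2: 25 μL + 175 μL = 200 μL total → factor 200/25 = 8
Step 3: 60 μL brought to 900 μL → factor 900/60 = 15
Step 4: 30 μL + 420 μL = 450 μL total → factor 450/30 = 15
Step 5: 0.3 mL + 4.5 mL = 4.8 mL total → factor 4.8/0.3 = 16
Overall dilution factor = 5 × 8 × 15 × 15 × 16 = 1.44 × 10^5
Final = 7.50 mM / 1.44 × 10^5 = 5.208 × 10^-5 mM = 0.0521 μM

0.0521 μM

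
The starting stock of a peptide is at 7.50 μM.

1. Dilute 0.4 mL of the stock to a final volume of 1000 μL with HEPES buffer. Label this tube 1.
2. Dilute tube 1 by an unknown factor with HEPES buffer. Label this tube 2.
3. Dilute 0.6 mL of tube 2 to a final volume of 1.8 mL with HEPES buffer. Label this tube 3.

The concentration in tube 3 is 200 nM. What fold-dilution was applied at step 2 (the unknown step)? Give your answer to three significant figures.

5.00-fold

Step 1: 0.4 mL brought to 1000 μL → factor 1/0.4 = 2.5
Step 2: unknown factor x
Step 3: 0.6 mL brought to 1.8 mL → factor 1.8/0.6 = 3
Product of known-step factors = 7.5
Overall factor = 7.50 μM / (200 nM) = 37.5
x = 37.5 / 7.5 = 5.00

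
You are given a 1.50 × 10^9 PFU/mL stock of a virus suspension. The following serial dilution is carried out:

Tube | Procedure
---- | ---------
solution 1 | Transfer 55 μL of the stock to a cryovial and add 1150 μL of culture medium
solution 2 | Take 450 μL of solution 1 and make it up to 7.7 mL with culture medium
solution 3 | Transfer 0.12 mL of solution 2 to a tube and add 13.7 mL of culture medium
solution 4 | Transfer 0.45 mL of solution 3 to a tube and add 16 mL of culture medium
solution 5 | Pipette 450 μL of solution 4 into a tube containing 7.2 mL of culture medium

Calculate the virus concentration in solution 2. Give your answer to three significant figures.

4.00 × 10^6 PFU/mL

Step 1: 55 μL + 1150 μL = 1205 μL total → factor 1205/55 = 21.909
Step 2: 450 μL brought to 7.7 mL → factor 7700/450 = 17.111
Dilution factor through solution 2 = 21.909 × 17.111 = 374.89
[solution 2] = 1.50 × 10^9 PFU/mL / 374.89 = 4.00 × 10^6 PFU/mL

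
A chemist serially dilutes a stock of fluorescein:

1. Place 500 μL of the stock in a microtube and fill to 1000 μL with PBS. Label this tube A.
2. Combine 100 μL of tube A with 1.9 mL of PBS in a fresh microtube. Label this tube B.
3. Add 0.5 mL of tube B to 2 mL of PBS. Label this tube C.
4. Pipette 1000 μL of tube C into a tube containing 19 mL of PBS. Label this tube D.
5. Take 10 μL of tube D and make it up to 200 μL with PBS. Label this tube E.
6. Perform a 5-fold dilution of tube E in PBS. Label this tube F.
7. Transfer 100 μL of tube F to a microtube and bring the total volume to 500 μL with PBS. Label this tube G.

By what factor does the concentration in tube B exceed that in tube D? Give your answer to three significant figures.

Step 1: 500 μL brought to 1000 μL → factor 1000/500 = 2
Step 2: 100 μL + 1.9 mL = 2000 μL total → factor 2000/100 = 20
Step 3: 0.5 mL + 2 mL = 2.5 mL total → factor 2.5/0.5 = 5
Step 4: 1000 μL + 19 mL = 20000 μL total → factor 20000/1000 = 20
Dilution factor to tube B = 40; to tube D = 4000
[tube B]/[tube D] = (factor to tube D)/(factor to tube B) = 4000/40 = 100

100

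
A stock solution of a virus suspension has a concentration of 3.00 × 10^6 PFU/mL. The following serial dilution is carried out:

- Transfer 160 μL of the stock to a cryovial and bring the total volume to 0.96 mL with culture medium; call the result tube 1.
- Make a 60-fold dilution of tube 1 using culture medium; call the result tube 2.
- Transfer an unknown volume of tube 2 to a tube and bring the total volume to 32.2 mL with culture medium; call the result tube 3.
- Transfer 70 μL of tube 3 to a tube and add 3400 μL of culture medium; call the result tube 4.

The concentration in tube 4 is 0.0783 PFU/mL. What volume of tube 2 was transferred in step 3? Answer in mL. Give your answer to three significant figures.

0.0150 mL

Step 1: 160 μL brought to 0.96 mL → factor 960/160 = 6
Step 2: 60-fold → factor 60
Step 3: v brought to 32.2 mL → factor = 32.2 mL/v
Step 4: 70 μL + 3400 μL = 3470 μL total → factor 3470/70 = 49.571
Product of known-step factors = 17846
Overall factor = 3.00 × 10^6 PFU/mL / (0.0783 PFU/mL) = 3.8314 × 10^7
Step-3 factor = 3.8314 × 10^7 / 17846 = 2147
v = 32.2 mL / 2147 = 0.0150 mL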